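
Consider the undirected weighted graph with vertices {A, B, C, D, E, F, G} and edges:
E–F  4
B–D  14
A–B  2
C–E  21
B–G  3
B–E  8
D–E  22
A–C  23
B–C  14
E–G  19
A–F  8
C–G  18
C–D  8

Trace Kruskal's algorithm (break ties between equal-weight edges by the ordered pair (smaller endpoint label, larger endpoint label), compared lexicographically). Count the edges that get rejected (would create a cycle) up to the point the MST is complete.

Kruskal's algorithm — process edges by increasing weight (ties by edge label):
A–B (2): add. Components now {A,B} {C} {D} {E} {F} {G}
B–G (3): add. Components now {A,B,G} {C} {D} {E} {F}
E–F (4): add. Components now {A,B,G} {C} {D} {E,F}
A–F (8): add. Components now {A,B,E,F,G} {C} {D}
B–E (8): skip — B and E already connected.
C–D (8): add. Components now {A,B,E,F,G} {C,D}
B–C (14): add. Components now {A,B,C,D,E,F,G}
Edges rejected before the tree was complete: 1.

1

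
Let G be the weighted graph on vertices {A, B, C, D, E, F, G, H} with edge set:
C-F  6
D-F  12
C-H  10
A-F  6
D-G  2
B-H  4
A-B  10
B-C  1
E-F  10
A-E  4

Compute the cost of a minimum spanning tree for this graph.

Prim, starting at A.
Step 1: frontier [A-E 4, A-F 6, A-B 10] → take A-E (4); add E.
Step 2: frontier [A-F 6, A-B 10, E-F 10] → take A-F (6); add F.
Step 3: frontier [A-B 10, C-F 6, D-F 12] → take C-F (6); add C.
Step 4: frontier [A-B 10, B-C 1, C-H 10, D-F 12] → take B-C (1); add B.
Step 5: frontier [B-H 4, C-H 10, D-F 12] → take B-H (4); add H.
Step 6: frontier [D-F 12] → take D-F (12); add D.
Step 7: frontier [D-G 2] → take D-G (2); add G.
MST edges: A-E, A-F, C-F, B-C, B-H, D-F, D-G; total weight 4+6+6+1+4+12+2 = 35.

35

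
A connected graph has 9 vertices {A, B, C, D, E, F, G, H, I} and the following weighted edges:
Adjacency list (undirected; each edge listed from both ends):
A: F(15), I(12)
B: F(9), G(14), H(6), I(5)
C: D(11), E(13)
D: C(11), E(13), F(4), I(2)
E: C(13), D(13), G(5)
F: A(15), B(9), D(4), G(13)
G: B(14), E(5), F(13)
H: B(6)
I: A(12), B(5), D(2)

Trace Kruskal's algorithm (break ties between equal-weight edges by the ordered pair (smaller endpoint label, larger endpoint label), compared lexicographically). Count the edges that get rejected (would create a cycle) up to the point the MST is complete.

Kruskal: consider edges lightest-first.
D—I (2): add — endpoints in different components.
D—F (4): add — endpoints in different components.
B—I (5): add — endpoints in different components.
E—G (5): add — endpoints in different components.
B—H (6): add — endpoints in different components.
B—F (9): skip — B and F already connected.
C—D (11): add — endpoints in different components.
A—I (12): add — endpoints in different components.
C—E (13): add — endpoints in different components.
Edges rejected before the tree was complete: 1.

1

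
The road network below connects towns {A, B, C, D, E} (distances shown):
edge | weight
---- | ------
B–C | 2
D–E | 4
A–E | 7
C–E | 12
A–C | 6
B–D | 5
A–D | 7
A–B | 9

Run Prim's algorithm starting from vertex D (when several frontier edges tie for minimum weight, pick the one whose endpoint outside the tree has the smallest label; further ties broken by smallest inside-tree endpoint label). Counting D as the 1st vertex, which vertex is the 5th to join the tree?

A

Prim's algorithm from D:
Step 1: frontier [D–E 4, B–D 5, A–D 7] → take D–E (4); add E.
Step 2: frontier [B–D 5, A–D 7, A–E 7, C–E 12] → take B–D (5); add B.
Step 3: frontier [B–C 2, A–B 9, A–D 7, A–E 7, C–E 12] → take B–C (2); add C.
Step 4: frontier [A–B 9, A–C 6, A–D 7, A–E 7] → take A–C (6); add A.
Vertex order: D, E, B, C, A. The 5th vertex is A.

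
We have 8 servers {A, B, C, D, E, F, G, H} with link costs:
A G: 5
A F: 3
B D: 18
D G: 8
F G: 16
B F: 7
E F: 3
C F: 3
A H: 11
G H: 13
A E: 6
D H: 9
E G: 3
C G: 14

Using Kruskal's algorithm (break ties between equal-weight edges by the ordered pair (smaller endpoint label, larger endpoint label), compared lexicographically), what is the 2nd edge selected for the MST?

Sort edges by weight, then run Kruskal:
A F (3): add — endpoints in different components.
C F (3): add — endpoints in different components.
E F (3): add — endpoints in different components.
E G (3): add — endpoints in different components.
A G (5): skip — A and G already connected.
A E (6): skip — A and E already connected.
B F (7): add — endpoints in different components.
D G (8): add — endpoints in different components.
D H (9): add — endpoints in different components.
The 2nd edge added is C F.

C-F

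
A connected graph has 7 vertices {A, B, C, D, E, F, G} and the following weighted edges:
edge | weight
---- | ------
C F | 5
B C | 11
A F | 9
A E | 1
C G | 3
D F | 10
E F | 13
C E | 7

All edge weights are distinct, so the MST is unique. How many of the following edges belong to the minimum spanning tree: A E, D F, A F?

2

Sort edges by weight, then run Kruskal:
A E (1): add. Components now {A,E} {B} {C} {D} {F} {G}
C G (3): add. Components now {A,E} {B} {C,G} {D} {F}
C F (5): add. Components now {A,E} {B} {C,F,G} {D}
C E (7): add. Components now {A,C,E,F,G} {B} {D}
A F (9): skip — A and F already connected.
D F (10): add. Components now {A,C,D,E,F,G} {B}
B C (11): add. Components now {A,B,C,D,E,F,G}
MST edge set: {A E, C G, C F, C E, D F, B C}.
Of the listed edges, {A E, D F} are in the MST → 2.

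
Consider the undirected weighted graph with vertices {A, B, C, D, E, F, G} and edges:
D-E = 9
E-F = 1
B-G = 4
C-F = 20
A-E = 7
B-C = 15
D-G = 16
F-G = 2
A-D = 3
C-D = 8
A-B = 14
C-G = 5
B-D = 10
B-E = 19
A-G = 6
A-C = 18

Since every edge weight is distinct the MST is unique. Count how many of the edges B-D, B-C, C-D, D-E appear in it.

0

Sort edges by weight, then run Kruskal:
E-F (1): add. Components now {A} {B} {C} {D} {E,F} {G}
F-G (2): add. Components now {A} {B} {C} {D} {E,F,G}
A-D (3): add. Components now {A,D} {B} {C} {E,F,G}
B-G (4): add. Components now {A,D} {B,E,F,G} {C}
C-G (5): add. Components now {A,D} {B,C,E,F,G}
A-G (6): add. Components now {A,B,C,D,E,F,G}
MST edge set: {E-F, F-G, A-D, B-G, C-G, A-G}.
Of the listed edges, {} are in the MST → 0.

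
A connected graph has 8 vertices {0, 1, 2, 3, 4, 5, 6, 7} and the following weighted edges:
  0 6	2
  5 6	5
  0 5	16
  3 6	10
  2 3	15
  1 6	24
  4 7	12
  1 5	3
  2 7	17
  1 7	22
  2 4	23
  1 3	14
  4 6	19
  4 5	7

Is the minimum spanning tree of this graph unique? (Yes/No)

Yes

Kruskal: consider edges lightest-first.
0 6 (2): add — endpoints in different components.
1 5 (3): add — endpoints in different components.
5 6 (5): add — endpoints in different components.
4 5 (7): add — endpoints in different components.
3 6 (10): add — endpoints in different components.
4 7 (12): add — endpoints in different components.
1 3 (14): skip — 1 and 3 already connected.
2 3 (15): add — endpoints in different components.
Every non-tree edge has weight strictly greater than the heaviest edge on the tree path between its endpoints, so the MST is unique.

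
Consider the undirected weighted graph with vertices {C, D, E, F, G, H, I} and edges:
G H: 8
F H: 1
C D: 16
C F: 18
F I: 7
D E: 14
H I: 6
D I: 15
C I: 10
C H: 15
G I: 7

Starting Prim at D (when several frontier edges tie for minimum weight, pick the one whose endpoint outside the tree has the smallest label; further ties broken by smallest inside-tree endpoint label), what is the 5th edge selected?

Prim's algorithm from D:
Step 1: cheapest edge leaving the tree is D E (14); add E.
Step 2: cheapest edge leaving the tree is D I (15); add I.
Step 3: cheapest edge leaving the tree is H I (6); add H.
Step 4: cheapest edge leaving the tree is F H (1); add F.
Step 5: cheapest edge leaving the tree is G I (7); add G.
Step 6: cheapest edge leaving the tree is C I (10); add C.
The 5th edge added is G I.

G-I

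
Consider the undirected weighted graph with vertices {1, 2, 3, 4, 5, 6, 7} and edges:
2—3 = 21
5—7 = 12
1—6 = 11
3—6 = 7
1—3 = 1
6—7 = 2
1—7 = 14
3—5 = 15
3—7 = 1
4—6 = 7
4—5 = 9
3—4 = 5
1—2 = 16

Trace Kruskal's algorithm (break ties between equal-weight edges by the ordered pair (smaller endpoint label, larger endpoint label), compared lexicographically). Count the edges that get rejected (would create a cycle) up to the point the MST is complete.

6

Sort edges by weight, then run Kruskal:
1—3 (1): add. Components now {1,3} {2} {4} {5} {6} {7}
3—7 (1): add. Components now {1,3,7} {2} {4} {5} {6}
6—7 (2): add. Components now {1,3,6,7} {2} {4} {5}
3—4 (5): add. Components now {1,3,4,6,7} {2} {5}
3—6 (7): skip — 3 and 6 already connected.
4—6 (7): skip — 4 and 6 already connected.
4—5 (9): add. Components now {1,3,4,5,6,7} {2}
1—6 (11): skip — 1 and 6 already connected.
5—7 (12): skip — 5 and 7 already connected.
1—7 (14): skip — 1 and 7 already connected.
3—5 (15): skip — 3 and 5 already connected.
1—2 (16): add. Components now {1,2,3,4,5,6,7}
Edges rejected before the tree was complete: 6.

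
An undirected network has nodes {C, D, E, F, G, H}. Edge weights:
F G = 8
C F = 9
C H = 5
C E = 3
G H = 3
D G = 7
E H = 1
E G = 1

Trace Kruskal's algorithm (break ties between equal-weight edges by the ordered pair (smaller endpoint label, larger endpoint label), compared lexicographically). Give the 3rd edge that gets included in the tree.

Kruskal's algorithm — process edges by increasing weight (ties by edge label):
E G (1): add — endpoints in different components.
E H (1): add — endpoints in different components.
C E (3): add — endpoints in different components.
G H (3): skip — G and H already connected.
C H (5): skip — C and H already connected.
D G (7): add — endpoints in different components.
F G (8): add — endpoints in different components.
The 3rd edge added is C E.

C-E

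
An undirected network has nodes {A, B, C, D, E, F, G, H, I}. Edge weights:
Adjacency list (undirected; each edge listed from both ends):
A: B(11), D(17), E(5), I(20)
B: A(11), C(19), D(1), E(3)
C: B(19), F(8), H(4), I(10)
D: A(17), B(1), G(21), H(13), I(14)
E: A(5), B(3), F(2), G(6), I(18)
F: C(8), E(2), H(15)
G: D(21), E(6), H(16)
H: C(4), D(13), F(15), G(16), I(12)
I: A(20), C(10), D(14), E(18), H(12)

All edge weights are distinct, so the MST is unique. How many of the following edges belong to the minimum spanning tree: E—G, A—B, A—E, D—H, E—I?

2

Kruskal: consider edges lightest-first.
B—D (1): add — endpoints in different components.
E—F (2): add — endpoints in different components.
B—E (3): add — endpoints in different components.
C—H (4): add — endpoints in different components.
A—E (5): add — endpoints in different components.
E—G (6): add — endpoints in different components.
C—F (8): add — endpoints in different components.
C—I (10): add — endpoints in different components.
MST edge set: {B—D, E—F, B—E, C—H, A—E, E—G, C—F, C—I}.
Of the listed edges, {E—G, A—E} are in the MST → 2.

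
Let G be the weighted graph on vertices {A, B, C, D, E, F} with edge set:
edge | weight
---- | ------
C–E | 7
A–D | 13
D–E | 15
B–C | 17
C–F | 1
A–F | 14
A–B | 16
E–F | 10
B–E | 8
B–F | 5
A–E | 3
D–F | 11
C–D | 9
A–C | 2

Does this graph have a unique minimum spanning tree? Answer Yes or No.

Yes

Kruskal: consider edges lightest-first.
C–F (1): add. Components now {A} {B} {C,F} {D} {E}
A–C (2): add. Components now {A,C,F} {B} {D} {E}
A–E (3): add. Components now {A,C,E,F} {B} {D}
B–F (5): add. Components now {A,B,C,E,F} {D}
C–E (7): skip — C and E already connected.
B–E (8): skip — B and E already connected.
C–D (9): add. Components now {A,B,C,D,E,F}
Every non-tree edge has weight strictly greater than the heaviest edge on the tree path between its endpoints, so the MST is unique.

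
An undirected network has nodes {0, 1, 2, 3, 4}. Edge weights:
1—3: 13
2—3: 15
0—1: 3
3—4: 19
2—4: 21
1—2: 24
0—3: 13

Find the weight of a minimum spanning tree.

Sort edges by weight, then run Kruskal:
0—1 (3): add — endpoints in different components.
0—3 (13): add — endpoints in different components.
1—3 (13): skip — 1 and 3 already connected.
2—3 (15): add — endpoints in different components.
3—4 (19): add — endpoints in different components.
MST edges: 0—1, 0—3, 2—3, 3—4; total weight 3+13+15+19 = 50.

50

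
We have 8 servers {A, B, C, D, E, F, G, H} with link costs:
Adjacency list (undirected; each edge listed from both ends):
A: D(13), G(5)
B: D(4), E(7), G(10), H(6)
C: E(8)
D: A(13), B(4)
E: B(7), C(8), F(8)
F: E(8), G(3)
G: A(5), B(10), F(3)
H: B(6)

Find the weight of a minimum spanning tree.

41

Grow the tree from D using Prim:
Step 1: cheapest edge leaving the tree is B D (4); add B.
Step 2: cheapest edge leaving the tree is B H (6); add H.
Step 3: cheapest edge leaving the tree is B E (7); add E.
Step 4: cheapest edge leaving the tree is C E (8); add C.
Step 5: cheapest edge leaving the tree is E F (8); add F.
Step 6: cheapest edge leaving the tree is F G (3); add G.
Step 7: cheapest edge leaving the tree is A G (5); add A.
MST edges: B D, B H, B E, C E, E F, F G, A G; total weight 4+6+7+8+8+3+5 = 41.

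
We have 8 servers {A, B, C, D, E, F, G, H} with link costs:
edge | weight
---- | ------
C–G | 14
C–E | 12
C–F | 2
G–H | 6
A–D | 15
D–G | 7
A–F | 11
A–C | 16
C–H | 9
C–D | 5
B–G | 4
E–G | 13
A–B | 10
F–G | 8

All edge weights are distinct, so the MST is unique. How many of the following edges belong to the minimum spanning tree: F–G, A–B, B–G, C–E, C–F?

4

Sort edges by weight, then run Kruskal:
C–F (2): add — endpoints in different components.
B–G (4): add — endpoints in different components.
C–D (5): add — endpoints in different components.
G–H (6): add — endpoints in different components.
D–G (7): add — endpoints in different components.
F–G (8): skip — F and G already connected.
C–H (9): skip — C and H already connected.
A–B (10): add — endpoints in different components.
A–F (11): skip — A and F already connected.
C–E (12): add — endpoints in different components.
MST edge set: {C–F, B–G, C–D, G–H, D–G, A–B, C–E}.
Of the listed edges, {A–B, B–G, C–E, C–F} are in the MST → 4.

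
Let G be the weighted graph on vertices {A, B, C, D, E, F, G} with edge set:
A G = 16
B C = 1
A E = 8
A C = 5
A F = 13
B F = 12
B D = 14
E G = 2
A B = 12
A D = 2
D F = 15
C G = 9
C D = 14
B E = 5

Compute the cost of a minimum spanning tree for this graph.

Kruskal: consider edges lightest-first.
B C (1): add — endpoints in different components.
A D (2): add — endpoints in different components.
E G (2): add — endpoints in different components.
A C (5): add — endpoints in different components.
B E (5): add — endpoints in different components.
A E (8): skip — A and E already connected.
C G (9): skip — C and G already connected.
A B (12): skip — A and B already connected.
B F (12): add — endpoints in different components.
MST edges: B C, A D, E G, A C, B E, B F; total weight 1+2+2+5+5+12 = 27.

27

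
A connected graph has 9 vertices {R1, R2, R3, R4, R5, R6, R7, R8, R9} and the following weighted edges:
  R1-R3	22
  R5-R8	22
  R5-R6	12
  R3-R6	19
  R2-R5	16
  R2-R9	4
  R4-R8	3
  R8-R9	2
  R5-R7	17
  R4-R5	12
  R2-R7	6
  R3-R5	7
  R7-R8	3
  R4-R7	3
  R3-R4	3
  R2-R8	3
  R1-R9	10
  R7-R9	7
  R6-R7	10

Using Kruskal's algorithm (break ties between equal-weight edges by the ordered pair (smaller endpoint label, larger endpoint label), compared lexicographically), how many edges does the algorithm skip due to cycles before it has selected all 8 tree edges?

Sort edges by weight, then run Kruskal:
R8-R9 (2): add — endpoints in different components.
R2-R8 (3): add — endpoints in different components.
R3-R4 (3): add — endpoints in different components.
R4-R7 (3): add — endpoints in different components.
R4-R8 (3): add — endpoints in different components.
R7-R8 (3): skip — R7 and R8 already connected.
R2-R9 (4): skip — R2 and R9 already connected.
R2-R7 (6): skip — R2 and R7 already connected.
R3-R5 (7): add — endpoints in different components.
R7-R9 (7): skip — R9 and R7 already connected.
R1-R9 (10): add — endpoints in different components.
R6-R7 (10): add — endpoints in different components.
Edges rejected before the tree was complete: 4.

4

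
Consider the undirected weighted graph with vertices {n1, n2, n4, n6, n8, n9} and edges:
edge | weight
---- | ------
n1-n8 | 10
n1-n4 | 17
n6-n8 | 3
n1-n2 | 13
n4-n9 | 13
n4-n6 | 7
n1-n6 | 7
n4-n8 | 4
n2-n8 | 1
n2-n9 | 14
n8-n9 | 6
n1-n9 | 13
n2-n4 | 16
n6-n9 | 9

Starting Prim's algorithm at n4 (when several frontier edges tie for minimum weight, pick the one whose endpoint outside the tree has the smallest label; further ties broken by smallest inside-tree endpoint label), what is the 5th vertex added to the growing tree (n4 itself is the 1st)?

Grow the tree from n4 using Prim:
Step 1: frontier [n4-n8 4, n4-n6 7, n4-n9 13, n2-n4 16, n1-n4 17] → take n4-n8 (4); add n8.
Step 2: frontier [n4-n6 7, n4-n9 13, n2-n4 16, n1-n4 17, n2-n8 1, n6-n8 3, n8-n9 6, n1-n8 10] → take n2-n8 (1); add n2.
Step 3: frontier [n1-n2 13, n2-n9 14, n4-n6 7, n4-n9 13, n1-n4 17, n6-n8 3, n8-n9 6, n1-n8 10] → take n6-n8 (3); add n6.
Step 4: frontier [n1-n2 13, n2-n9 14, n4-n9 13, n1-n4 17, n1-n6 7, n6-n9 9, n8-n9 6, n1-n8 10] → take n8-n9 (6); add n9.
Step 5: frontier [n1-n2 13, n1-n4 17, n1-n6 7, n1-n8 10, n1-n9 13] → take n1-n6 (7); add n1.
Vertex order: n4, n8, n2, n6, n9, n1. The 5th vertex is n9.

n9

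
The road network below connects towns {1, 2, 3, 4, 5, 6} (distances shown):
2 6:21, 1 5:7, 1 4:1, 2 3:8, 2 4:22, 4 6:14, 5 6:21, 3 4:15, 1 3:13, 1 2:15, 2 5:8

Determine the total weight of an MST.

Grow the tree from 1 using Prim:
Step 1: frontier [1 4 1, 1 5 7, 1 3 13, 1 2 15] → take 1 4 (1); add 4.
Step 2: frontier [1 5 7, 1 3 13, 1 2 15, 4 6 14, 3 4 15, 2 4 22] → take 1 5 (7); add 5.
Step 3: frontier [1 3 13, 1 2 15, 4 6 14, 3 4 15, 2 4 22, 2 5 8, 5 6 21] → take 2 5 (8); add 2.
Step 4: frontier [1 3 13, 2 3 8, 2 6 21, 4 6 14, 3 4 15, 5 6 21] → take 2 3 (8); add 3.
Step 5: frontier [2 6 21, 4 6 14, 5 6 21] → take 4 6 (14); add 6.
MST edges: 1 4, 1 5, 2 5, 2 3, 4 6; total weight 1+7+8+8+14 = 38.

38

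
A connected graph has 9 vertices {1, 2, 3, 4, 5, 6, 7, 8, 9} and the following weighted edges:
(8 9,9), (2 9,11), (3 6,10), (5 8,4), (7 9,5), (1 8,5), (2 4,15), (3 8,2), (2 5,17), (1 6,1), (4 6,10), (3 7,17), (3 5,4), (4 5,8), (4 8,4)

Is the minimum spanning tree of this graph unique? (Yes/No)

No

Kruskal's algorithm — process edges by increasing weight (ties by edge label):
1 6 (1): add — endpoints in different components.
3 8 (2): add — endpoints in different components.
3 5 (4): add — endpoints in different components.
4 8 (4): add — endpoints in different components.
5 8 (4): skip — 5 and 8 already connected.
1 8 (5): add — endpoints in different components.
7 9 (5): add — endpoints in different components.
4 5 (8): skip — 4 and 5 already connected.
8 9 (9): add — endpoints in different components.
3 6 (10): skip — 3 and 6 already connected.
4 6 (10): skip — 4 and 6 already connected.
2 9 (11): add — endpoints in different components.
Non-tree edge 5 8 has weight 4, equal to the heaviest edge on its tree cycle — swapping gives another MST of the same weight. Not unique.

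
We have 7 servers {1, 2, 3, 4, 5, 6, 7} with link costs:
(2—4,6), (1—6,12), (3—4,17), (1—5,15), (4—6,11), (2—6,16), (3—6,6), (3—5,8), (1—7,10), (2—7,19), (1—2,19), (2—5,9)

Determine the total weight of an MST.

Kruskal's algorithm — process edges by increasing weight (ties by edge label):
2—4 (6): add. Components now {1} {2,4} {3} {5} {6} {7}
3—6 (6): add. Components now {1} {2,4} {3,6} {5} {7}
3—5 (8): add. Components now {1} {2,4} {3,5,6} {7}
2—5 (9): add. Components now {1} {2,3,4,5,6} {7}
1—7 (10): add. Components now {1,7} {2,3,4,5,6}
4—6 (11): skip — 4 and 6 already connected.
1—6 (12): add. Components now {1,2,3,4,5,6,7}
MST edges: 2—4, 3—6, 3—5, 2—5, 1—7, 1—6; total weight 6+6+8+9+10+12 = 51.

51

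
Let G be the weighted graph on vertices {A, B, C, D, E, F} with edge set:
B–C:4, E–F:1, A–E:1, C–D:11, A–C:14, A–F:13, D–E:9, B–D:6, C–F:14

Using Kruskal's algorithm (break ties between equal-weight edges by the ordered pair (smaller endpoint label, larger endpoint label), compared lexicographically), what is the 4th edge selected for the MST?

B-D

Sort edges by weight, then run Kruskal:
A–E (1): add — endpoints in different components.
E–F (1): add — endpoints in different components.
B–C (4): add — endpoints in different components.
B–D (6): add — endpoints in different components.
D–E (9): add — endpoints in different components.
The 4th edge added is B–D.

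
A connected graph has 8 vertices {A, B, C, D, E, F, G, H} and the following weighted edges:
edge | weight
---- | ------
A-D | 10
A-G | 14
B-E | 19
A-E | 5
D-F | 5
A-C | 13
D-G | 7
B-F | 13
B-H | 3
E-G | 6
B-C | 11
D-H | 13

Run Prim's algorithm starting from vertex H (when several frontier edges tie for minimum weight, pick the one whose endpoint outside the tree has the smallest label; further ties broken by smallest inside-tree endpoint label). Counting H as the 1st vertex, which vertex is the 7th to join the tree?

D

Grow the tree from H using Prim:
Step 1: frontier [B-H 3, D-H 13] → take B-H (3); add B.
Step 2: frontier [B-C 11, B-F 13, B-E 19, D-H 13] → take B-C (11); add C.
Step 3: frontier [B-F 13, B-E 19, A-C 13, D-H 13] → take A-C (13); add A.
Step 4: frontier [A-E 5, A-D 10, A-G 14, B-F 13, B-E 19, D-H 13] → take A-E (5); add E.
Step 5: frontier [A-D 10, A-G 14, B-F 13, E-G 6, D-H 13] → take E-G (6); add G.
Step 6: frontier [A-D 10, B-F 13, D-G 7, D-H 13] → take D-G (7); add D.
Step 7: frontier [B-F 13, D-F 5] → take D-F (5); add F.
Vertex order: H, B, C, A, E, G, D, F. The 7th vertex is D.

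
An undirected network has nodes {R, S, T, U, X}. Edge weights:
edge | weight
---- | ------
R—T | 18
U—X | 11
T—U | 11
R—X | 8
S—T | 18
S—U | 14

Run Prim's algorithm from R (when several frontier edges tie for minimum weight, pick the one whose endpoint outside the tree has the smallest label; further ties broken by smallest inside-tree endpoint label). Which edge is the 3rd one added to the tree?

T-U

Prim, starting at R.
Step 1: cheapest edge leaving the tree is R—X (8); add X.
Step 2: cheapest edge leaving the tree is U—X (11); add U.
Step 3: cheapest edge leaving the tree is T—U (11); add T.
Step 4: cheapest edge leaving the tree is S—U (14); add S.
The 3rd edge added is T—U.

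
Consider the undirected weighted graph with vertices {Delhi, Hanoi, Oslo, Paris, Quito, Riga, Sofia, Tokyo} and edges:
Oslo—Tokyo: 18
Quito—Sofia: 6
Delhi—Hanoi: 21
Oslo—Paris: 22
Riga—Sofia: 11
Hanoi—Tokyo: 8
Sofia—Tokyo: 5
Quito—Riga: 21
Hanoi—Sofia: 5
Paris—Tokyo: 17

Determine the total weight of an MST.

Prim, starting at Riga.
Step 1: frontier [Riga—Sofia 11, Quito—Riga 21] → take Riga—Sofia (11); add Sofia.
Step 2: frontier [Quito—Riga 21, Hanoi—Sofia 5, Sofia—Tokyo 5, Quito—Sofia 6] → take Hanoi—Sofia (5); add Hanoi.
Step 3: frontier [Hanoi—Tokyo 8, Delhi—Hanoi 21, Quito—Riga 21, Sofia—Tokyo 5, Quito—Sofia 6] → take Sofia—Tokyo (5); add Tokyo.
Step 4: frontier [Delhi—Hanoi 21, Quito—Riga 21, Quito—Sofia 6, Paris—Tokyo 17, Oslo—Tokyo 18] → take Quito—Sofia (6); add Quito.
Step 5: frontier [Delhi—Hanoi 21, Paris—Tokyo 17, Oslo—Tokyo 18] → take Paris—Tokyo (17); add Paris.
Step 6: frontier [Delhi—Hanoi 21, Oslo—Paris 22, Oslo—Tokyo 18] → take Oslo—Tokyo (18); add Oslo.
Step 7: frontier [Delhi—Hanoi 21] → take Delhi—Hanoi (21); add Delhi.
MST edges: Riga—Sofia, Hanoi—Sofia, Sofia—Tokyo, Quito—Sofia, Paris—Tokyo, Oslo—Tokyo, Delhi—Hanoi; total weight 11+5+5+6+17+18+21 = 83.

83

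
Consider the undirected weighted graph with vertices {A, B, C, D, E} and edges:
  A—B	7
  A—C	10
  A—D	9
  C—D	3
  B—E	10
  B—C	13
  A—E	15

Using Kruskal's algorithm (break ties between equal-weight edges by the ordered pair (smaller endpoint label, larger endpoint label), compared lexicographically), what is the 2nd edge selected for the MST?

A-B

Sort edges by weight, then run Kruskal:
C—D (3): add. Components now {A} {B} {C,D} {E}
A—B (7): add. Components now {A,B} {C,D} {E}
A—D (9): add. Components now {A,B,C,D} {E}
A—C (10): skip — A and C already connected.
B—E (10): add. Components now {A,B,C,D,E}
The 2nd edge added is A—B.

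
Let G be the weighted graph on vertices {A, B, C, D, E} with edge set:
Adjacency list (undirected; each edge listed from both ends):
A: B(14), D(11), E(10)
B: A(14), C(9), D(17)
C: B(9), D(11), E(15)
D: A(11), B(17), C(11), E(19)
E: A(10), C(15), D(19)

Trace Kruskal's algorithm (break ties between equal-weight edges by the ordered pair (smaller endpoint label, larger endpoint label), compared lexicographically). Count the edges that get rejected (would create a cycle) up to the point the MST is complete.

0

Kruskal: consider edges lightest-first.
B—C (9): add — endpoints in different components.
A—E (10): add — endpoints in different components.
A—D (11): add — endpoints in different components.
C—D (11): add — endpoints in different components.
Edges rejected before the tree was complete: 0.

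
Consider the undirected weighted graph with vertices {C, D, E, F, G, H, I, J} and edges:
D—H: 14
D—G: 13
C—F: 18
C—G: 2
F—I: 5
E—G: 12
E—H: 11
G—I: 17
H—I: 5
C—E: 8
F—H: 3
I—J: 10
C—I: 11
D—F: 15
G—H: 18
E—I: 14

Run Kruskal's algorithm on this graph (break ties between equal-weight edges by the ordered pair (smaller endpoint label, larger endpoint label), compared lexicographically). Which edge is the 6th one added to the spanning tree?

Sort edges by weight, then run Kruskal:
C—G (2): add — endpoints in different components.
F—H (3): add — endpoints in different components.
F—I (5): add — endpoints in different components.
H—I (5): skip — H and I already connected.
C—E (8): add — endpoints in different components.
I—J (10): add — endpoints in different components.
C—I (11): add — endpoints in different components.
E—H (11): skip — E and H already connected.
E—G (12): skip — E and G already connected.
D—G (13): add — endpoints in different components.
The 6th edge added is C—I.

C-I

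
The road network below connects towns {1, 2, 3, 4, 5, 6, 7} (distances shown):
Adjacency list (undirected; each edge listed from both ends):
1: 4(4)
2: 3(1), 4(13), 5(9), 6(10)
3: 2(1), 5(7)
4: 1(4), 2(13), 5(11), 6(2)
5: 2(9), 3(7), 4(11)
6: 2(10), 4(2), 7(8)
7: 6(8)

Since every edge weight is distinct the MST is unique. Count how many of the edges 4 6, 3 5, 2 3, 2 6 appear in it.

4

Kruskal: consider edges lightest-first.
2 3 (1): add — endpoints in different components.
4 6 (2): add — endpoints in different components.
1 4 (4): add — endpoints in different components.
3 5 (7): add — endpoints in different components.
6 7 (8): add — endpoints in different components.
2 5 (9): skip — 2 and 5 already connected.
2 6 (10): add — endpoints in different components.
MST edge set: {2 3, 4 6, 1 4, 3 5, 6 7, 2 6}.
Of the listed edges, {4 6, 3 5, 2 3, 2 6} are in the MST → 4.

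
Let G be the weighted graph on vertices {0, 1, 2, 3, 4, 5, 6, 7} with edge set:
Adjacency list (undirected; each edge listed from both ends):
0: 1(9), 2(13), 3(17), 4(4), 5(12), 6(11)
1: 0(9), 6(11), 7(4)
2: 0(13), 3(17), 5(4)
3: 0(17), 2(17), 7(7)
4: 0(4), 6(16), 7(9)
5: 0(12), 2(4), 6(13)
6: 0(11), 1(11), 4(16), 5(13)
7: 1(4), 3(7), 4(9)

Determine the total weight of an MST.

Kruskal's algorithm — process edges by increasing weight (ties by edge label):
0—4 (4): add — endpoints in different components.
1—7 (4): add — endpoints in different components.
2—5 (4): add — endpoints in different components.
3—7 (7): add — endpoints in different components.
0—1 (9): add — endpoints in different components.
4—7 (9): skip — 4 and 7 already connected.
0—6 (11): add — endpoints in different components.
1—6 (11): skip — 1 and 6 already connected.
0—5 (12): add — endpoints in different components.
MST edges: 0—4, 1—7, 2—5, 3—7, 0—1, 0—6, 0—5; total weight 4+4+4+7+9+11+12 = 51.

51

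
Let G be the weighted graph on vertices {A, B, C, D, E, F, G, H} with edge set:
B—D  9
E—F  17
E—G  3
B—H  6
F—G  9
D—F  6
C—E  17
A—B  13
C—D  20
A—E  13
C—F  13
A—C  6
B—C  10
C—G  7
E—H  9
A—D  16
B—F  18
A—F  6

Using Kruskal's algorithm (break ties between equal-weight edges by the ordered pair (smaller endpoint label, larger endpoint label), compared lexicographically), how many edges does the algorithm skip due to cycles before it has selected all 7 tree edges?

0

Kruskal's algorithm — process edges by increasing weight (ties by edge label):
E—G (3): add — endpoints in different components.
A—C (6): add — endpoints in different components.
A—F (6): add — endpoints in different components.
B—H (6): add — endpoints in different components.
D—F (6): add — endpoints in different components.
C—G (7): add — endpoints in different components.
B—D (9): add — endpoints in different components.
Edges rejected before the tree was complete: 0.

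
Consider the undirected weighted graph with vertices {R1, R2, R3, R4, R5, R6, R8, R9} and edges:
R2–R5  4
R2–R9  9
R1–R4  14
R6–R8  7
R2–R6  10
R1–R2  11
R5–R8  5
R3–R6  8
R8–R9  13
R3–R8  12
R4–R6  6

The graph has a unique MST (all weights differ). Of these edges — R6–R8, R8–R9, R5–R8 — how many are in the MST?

2

Kruskal: consider edges lightest-first.
R2–R5 (4): add — endpoints in different components.
R5–R8 (5): add — endpoints in different components.
R4–R6 (6): add — endpoints in different components.
R6–R8 (7): add — endpoints in different components.
R3–R6 (8): add — endpoints in different components.
R2–R9 (9): add — endpoints in different components.
R2–R6 (10): skip — R2 and R6 already connected.
R1–R2 (11): add — endpoints in different components.
MST edge set: {R2–R5, R5–R8, R4–R6, R6–R8, R3–R6, R2–R9, R1–R2}.
Of the listed edges, {R6–R8, R5–R8} are in the MST → 2.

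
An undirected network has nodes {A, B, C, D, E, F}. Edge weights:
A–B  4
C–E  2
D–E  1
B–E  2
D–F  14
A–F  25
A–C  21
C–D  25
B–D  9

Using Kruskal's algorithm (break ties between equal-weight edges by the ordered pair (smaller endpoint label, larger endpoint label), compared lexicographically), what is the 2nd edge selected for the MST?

B-E

Kruskal's algorithm — process edges by increasing weight (ties by edge label):
D–E (1): add — endpoints in different components.
B–E (2): add — endpoints in different components.
C–E (2): add — endpoints in different components.
A–B (4): add — endpoints in different components.
B–D (9): skip — B and D already connected.
D–F (14): add — endpoints in different components.
The 2nd edge added is B–E.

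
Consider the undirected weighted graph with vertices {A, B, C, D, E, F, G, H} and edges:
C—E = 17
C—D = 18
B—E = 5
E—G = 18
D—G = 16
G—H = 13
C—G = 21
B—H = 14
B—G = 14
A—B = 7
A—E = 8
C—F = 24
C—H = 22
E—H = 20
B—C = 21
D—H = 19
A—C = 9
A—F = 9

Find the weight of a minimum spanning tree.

73

Prim, starting at D.
Step 1: cheapest edge leaving the tree is D—G (16); add G.
Step 2: cheapest edge leaving the tree is G—H (13); add H.
Step 3: cheapest edge leaving the tree is B—G (14); add B.
Step 4: cheapest edge leaving the tree is B—E (5); add E.
Step 5: cheapest edge leaving the tree is A—B (7); add A.
Step 6: cheapest edge leaving the tree is A—C (9); add C.
Step 7: cheapest edge leaving the tree is A—F (9); add F.
MST edges: D—G, G—H, B—G, B—E, A—B, A—C, A—F; total weight 16+13+14+5+7+9+9 = 73.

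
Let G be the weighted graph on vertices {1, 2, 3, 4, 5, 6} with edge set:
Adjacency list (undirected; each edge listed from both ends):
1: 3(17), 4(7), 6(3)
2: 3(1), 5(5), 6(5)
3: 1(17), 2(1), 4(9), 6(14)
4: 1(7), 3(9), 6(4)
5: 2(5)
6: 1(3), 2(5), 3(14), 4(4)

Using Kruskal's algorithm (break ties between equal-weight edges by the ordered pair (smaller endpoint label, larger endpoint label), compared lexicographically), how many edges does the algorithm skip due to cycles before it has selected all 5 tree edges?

Sort edges by weight, then run Kruskal:
2 3 (1): add — endpoints in different components.
1 6 (3): add — endpoints in different components.
4 6 (4): add — endpoints in different components.
2 5 (5): add — endpoints in different components.
2 6 (5): add — endpoints in different components.
Edges rejected before the tree was complete: 0.

0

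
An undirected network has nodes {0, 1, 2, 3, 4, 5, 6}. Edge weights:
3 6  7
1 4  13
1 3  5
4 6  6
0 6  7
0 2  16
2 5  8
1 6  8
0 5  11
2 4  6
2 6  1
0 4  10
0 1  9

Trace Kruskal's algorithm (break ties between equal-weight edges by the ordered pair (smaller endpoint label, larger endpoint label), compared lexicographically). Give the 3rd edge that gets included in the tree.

2-4

Kruskal: consider edges lightest-first.
2 6 (1): add — endpoints in different components.
1 3 (5): add — endpoints in different components.
2 4 (6): add — endpoints in different components.
4 6 (6): skip — 4 and 6 already connected.
0 6 (7): add — endpoints in different components.
3 6 (7): add — endpoints in different components.
1 6 (8): skip — 1 and 6 already connected.
2 5 (8): add — endpoints in different components.
The 3rd edge added is 2 4.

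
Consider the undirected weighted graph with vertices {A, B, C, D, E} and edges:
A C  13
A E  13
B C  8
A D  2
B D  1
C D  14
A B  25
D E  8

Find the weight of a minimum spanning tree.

Kruskal's algorithm — process edges by increasing weight (ties by edge label):
B D (1): add. Components now {A} {B,D} {C} {E}
A D (2): add. Components now {A,B,D} {C} {E}
B C (8): add. Components now {A,B,C,D} {E}
D E (8): add. Components now {A,B,C,D,E}
MST edges: B D, A D, B C, D E; total weight 1+2+8+8 = 19.

19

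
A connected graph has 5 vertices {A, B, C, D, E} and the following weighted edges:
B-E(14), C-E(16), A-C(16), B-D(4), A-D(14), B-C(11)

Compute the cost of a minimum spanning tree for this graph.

43

Sort edges by weight, then run Kruskal:
B-D (4): add — endpoints in different components.
B-C (11): add — endpoints in different components.
A-D (14): add — endpoints in different components.
B-E (14): add — endpoints in different components.
MST edges: B-D, B-C, A-D, B-E; total weight 4+11+14+14 = 43.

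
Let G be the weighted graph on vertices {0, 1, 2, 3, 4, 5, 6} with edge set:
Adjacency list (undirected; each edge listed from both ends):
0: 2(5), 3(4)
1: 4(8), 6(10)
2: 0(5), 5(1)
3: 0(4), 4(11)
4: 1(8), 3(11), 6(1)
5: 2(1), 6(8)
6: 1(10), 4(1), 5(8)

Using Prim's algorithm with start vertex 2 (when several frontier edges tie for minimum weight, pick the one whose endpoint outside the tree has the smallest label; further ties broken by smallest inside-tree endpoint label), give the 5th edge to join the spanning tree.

Prim, starting at 2.
Step 1: cheapest edge leaving the tree is 2-5 (1); add 5.
Step 2: cheapest edge leaving the tree is 0-2 (5); add 0.
Step 3: cheapest edge leaving the tree is 0-3 (4); add 3.
Step 4: cheapest edge leaving the tree is 5-6 (8); add 6.
Step 5: cheapest edge leaving the tree is 4-6 (1); add 4.
Step 6: cheapest edge leaving the tree is 1-4 (8); add 1.
The 5th edge added is 4-6.

4-6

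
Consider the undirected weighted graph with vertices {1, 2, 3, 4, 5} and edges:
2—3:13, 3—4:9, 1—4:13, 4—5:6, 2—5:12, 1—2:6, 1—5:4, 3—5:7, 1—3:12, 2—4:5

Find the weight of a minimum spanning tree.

Sort edges by weight, then run Kruskal:
1—5 (4): add — endpoints in different components.
2—4 (5): add — endpoints in different components.
1—2 (6): add — endpoints in different components.
4—5 (6): skip — 4 and 5 already connected.
3—5 (7): add — endpoints in different components.
MST edges: 1—5, 2—4, 1—2, 3—5; total weight 4+5+6+7 = 22.

22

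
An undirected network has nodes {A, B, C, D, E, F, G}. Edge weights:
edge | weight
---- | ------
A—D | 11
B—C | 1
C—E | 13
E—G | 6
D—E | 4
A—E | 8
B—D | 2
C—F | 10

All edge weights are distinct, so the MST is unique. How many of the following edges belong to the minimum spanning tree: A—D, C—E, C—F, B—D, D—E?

3

Kruskal: consider edges lightest-first.
B—C (1): add. Components now {A} {B,C} {D} {E} {F} {G}
B—D (2): add. Components now {A} {B,C,D} {E} {F} {G}
D—E (4): add. Components now {A} {B,C,D,E} {F} {G}
E—G (6): add. Components now {A} {B,C,D,E,G} {F}
A—E (8): add. Components now {A,B,C,D,E,G} {F}
C—F (10): add. Components now {A,B,C,D,E,F,G}
MST edge set: {B—C, B—D, D—E, E—G, A—E, C—F}.
Of the listed edges, {C—F, B—D, D—E} are in the MST → 3.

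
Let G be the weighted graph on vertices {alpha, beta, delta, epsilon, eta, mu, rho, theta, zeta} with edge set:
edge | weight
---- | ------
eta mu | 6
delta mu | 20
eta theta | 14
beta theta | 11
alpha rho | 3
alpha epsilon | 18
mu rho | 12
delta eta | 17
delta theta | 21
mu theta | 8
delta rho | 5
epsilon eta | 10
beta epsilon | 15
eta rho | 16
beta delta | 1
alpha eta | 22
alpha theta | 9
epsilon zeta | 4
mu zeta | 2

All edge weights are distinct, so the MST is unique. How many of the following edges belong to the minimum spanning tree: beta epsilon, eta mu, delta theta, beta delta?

Kruskal: consider edges lightest-first.
beta delta (1): add — endpoints in different components.
mu zeta (2): add — endpoints in different components.
alpha rho (3): add — endpoints in different components.
epsilon zeta (4): add — endpoints in different components.
delta rho (5): add — endpoints in different components.
eta mu (6): add — endpoints in different components.
mu theta (8): add — endpoints in different components.
alpha theta (9): add — endpoints in different components.
MST edge set: {beta delta, mu zeta, alpha rho, epsilon zeta, delta rho, eta mu, mu theta, alpha theta}.
Of the listed edges, {eta mu, beta delta} are in the MST → 2.

2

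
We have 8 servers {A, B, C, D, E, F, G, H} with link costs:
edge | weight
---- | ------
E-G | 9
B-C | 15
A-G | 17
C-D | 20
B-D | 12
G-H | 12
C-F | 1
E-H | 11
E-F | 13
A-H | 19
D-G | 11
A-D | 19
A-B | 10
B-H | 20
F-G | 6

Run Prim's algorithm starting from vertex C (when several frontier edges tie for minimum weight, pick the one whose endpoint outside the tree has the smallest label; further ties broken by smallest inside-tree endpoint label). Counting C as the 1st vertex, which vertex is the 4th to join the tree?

E

Prim's algorithm from C:
Step 1: cheapest edge leaving the tree is C-F (1); add F.
Step 2: cheapest edge leaving the tree is F-G (6); add G.
Step 3: cheapest edge leaving the tree is E-G (9); add E.
Step 4: cheapest edge leaving the tree is D-G (11); add D.
Step 5: cheapest edge leaving the tree is E-H (11); add H.
Step 6: cheapest edge leaving the tree is B-D (12); add B.
Step 7: cheapest edge leaving the tree is A-B (10); add A.
Vertex order: C, F, G, E, D, H, B, A. The 4th vertex is E.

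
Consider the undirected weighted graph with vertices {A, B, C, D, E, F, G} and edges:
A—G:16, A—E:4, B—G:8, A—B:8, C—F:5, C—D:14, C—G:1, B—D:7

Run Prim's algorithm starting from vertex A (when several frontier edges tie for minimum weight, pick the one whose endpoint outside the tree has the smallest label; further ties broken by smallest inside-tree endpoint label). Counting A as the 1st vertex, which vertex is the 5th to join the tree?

G

Grow the tree from A using Prim:
Step 1: frontier [A—E 4, A—B 8, A—G 16] → take A—E (4); add E.
Step 2: frontier [A—B 8, A—G 16] → take A—B (8); add B.
Step 3: frontier [A—G 16, B—D 7, B—G 8] → take B—D (7); add D.
Step 4: frontier [A—G 16, B—G 8, C—D 14] → take B—G (8); add G.
Step 5: frontier [C—D 14, C—G 1] → take C—G (1); add C.
Step 6: frontier [C—F 5] → take C—F (5); add F.
Vertex order: A, E, B, D, G, C, F. The 5th vertex is G.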